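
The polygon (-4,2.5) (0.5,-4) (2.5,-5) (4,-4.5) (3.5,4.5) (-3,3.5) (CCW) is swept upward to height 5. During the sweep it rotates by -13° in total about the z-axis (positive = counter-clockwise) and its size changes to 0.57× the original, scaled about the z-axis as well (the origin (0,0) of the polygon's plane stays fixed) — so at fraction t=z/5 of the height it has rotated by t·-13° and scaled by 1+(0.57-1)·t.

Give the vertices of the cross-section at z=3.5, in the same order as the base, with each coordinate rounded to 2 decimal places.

t = z/height = 3.5/5 = 0.7
s = 1 + (scale-1)·z/height = 1 + (0.57-1)·3.5/5 = 0.699000
θ = twist·z/height = -13°·3.5/5 = -9.1000° = -0.158825 rad
cos θ = 0.987414, sin θ = -0.158158 (intermediates below are computed at full precision and shown rounded to 5 d.p.)
v1: (-4,2.5) → rotate → (-3.55426,3.10117) → ×s → (-2.48443,2.16772) → (-2.48,2.17)
v2: (0.5,-4) → rotate → (-0.13893,-4.02873) → ×s → (-0.09711,-2.81609) → (-0.10,-2.82)
v3: (2.5,-5) → rotate → (1.67774,-5.33246) → ×s → (1.17274,-3.72739) → (1.17,-3.73)
v4: (4,-4.5) → rotate → (3.23794,-5.07599) → ×s → (2.26332,-3.54812) → (2.26,-3.55)
v5: (3.5,4.5) → rotate → (4.16766,3.88981) → ×s → (2.91319,2.71898) → (2.91,2.72)
v6: (-3,3.5) → rotate → (-2.40869,3.93042) → ×s → (-1.68367,2.74737) → (-1.68,2.75)

Cross-section at z=3.5: (-2.48,2.17) (-0.10,-2.82) (1.17,-3.73) (2.26,-3.55) (2.91,2.72) (-1.68,2.75)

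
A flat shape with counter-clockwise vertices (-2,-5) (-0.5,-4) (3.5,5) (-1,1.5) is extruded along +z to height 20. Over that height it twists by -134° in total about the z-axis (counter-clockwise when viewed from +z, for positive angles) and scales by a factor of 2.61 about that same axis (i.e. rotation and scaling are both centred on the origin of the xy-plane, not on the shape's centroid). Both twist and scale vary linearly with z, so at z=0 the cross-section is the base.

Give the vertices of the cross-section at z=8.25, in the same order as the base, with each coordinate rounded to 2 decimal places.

t = z/height = 8.25/20 = 0.4125
s = 1 + (scale-1)·z/height = 1 + (2.61-1)·8.25/20 = 1.664125
θ = twist·z/height = -134°·8.25/20 = -55.2750° = -0.964731 rad
cos θ = 0.569638, sin θ = -0.821896 (intermediates below are computed at full precision and shown rounded to 5 d.p.)
v1: (-2,-5) → rotate → (-5.24875,-1.20440) → ×s → (-8.73458,-2.00427) → (-8.73,-2.00)
v2: (-0.5,-4) → rotate → (-3.57240,-1.86761) → ×s → (-5.94492,-3.10793) → (-5.94,-3.11)
v3: (3.5,5) → rotate → (6.10321,-0.02844) → ×s → (10.15651,-0.04733) → (10.16,-0.05)
v4: (-1,1.5) → rotate → (0.66321,1.67635) → ×s → (1.10366,2.78966) → (1.10,2.79)

Cross-section at z=8.25: (-8.73,-2.00) (-5.94,-3.11) (10.16,-0.05) (1.10,2.79)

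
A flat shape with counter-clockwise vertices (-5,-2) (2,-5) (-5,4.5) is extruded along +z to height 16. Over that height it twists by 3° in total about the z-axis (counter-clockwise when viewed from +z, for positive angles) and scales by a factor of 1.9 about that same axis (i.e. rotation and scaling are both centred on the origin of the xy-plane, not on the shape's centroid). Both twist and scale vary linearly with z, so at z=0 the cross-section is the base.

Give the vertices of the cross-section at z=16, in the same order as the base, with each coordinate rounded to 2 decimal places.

Cross-section at z=16: (-9.29,-4.29) (4.29,-9.29) (-9.93,8.04)

t = z/height = 16/16 = 1
s = 1 + (scale-1)·z/height = 1 + (1.9-1)·16/16 = 1.900000
θ = twist·z/height = 3°·16/16 = 3.0000° = 0.052360 rad
cos θ = 0.998630, sin θ = 0.052336 (intermediates below are computed at full precision and shown rounded to 5 d.p.)
v1: (-5,-2) → rotate → (-4.88848,-2.25894) → ×s → (-9.28810,-4.29198) → (-9.29,-4.29)
v2: (2,-5) → rotate → (2.25894,-4.88848) → ×s → (4.29198,-9.28810) → (4.29,-9.29)
v3: (-5,4.5) → rotate → (-5.22866,4.23215) → ×s → (-9.93445,8.04109) → (-9.93,8.04)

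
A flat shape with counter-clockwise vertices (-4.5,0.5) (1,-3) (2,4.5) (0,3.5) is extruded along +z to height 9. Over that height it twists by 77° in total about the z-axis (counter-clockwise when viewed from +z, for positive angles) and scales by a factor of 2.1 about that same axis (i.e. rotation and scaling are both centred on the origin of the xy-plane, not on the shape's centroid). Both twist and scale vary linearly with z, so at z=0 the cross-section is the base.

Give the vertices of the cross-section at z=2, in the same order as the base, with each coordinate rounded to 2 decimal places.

t = z/height = 2/9 = 0.222222
s = 1 + (scale-1)·z/height = 1 + (2.1-1)·2/9 = 1.244444
θ = twist·z/height = 77°·2/9 = 17.1111° = 0.298645 rad
cos θ = 0.955736, sin θ = 0.294226 (intermediates below are computed at full precision and shown rounded to 5 d.p.)
v1: (-4.5,0.5) → rotate → (-4.44792,-0.84615) → ×s → (-5.53520,-1.05298) → (-5.54,-1.05)
v2: (1,-3) → rotate → (1.83841,-2.57298) → ×s → (2.28780,-3.20193) → (2.29,-3.20)
v3: (2,4.5) → rotate → (0.58746,4.88926) → ×s → (0.73106,6.08442) → (0.73,6.08)
v4: (0,3.5) → rotate → (-1.02979,3.34508) → ×s → (-1.28152,4.16276) → (-1.28,4.16)

Cross-section at z=2: (-5.54,-1.05) (2.29,-3.20) (0.73,6.08) (-1.28,4.16)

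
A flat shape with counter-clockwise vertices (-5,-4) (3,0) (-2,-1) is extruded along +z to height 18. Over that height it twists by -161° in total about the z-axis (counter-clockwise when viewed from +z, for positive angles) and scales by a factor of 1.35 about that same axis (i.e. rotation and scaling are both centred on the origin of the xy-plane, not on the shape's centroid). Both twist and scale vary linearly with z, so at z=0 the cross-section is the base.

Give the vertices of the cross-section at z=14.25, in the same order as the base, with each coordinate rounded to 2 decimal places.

t = z/height = 14.25/18 = 0.791667
s = 1 + (scale-1)·z/height = 1 + (1.35-1)·14.25/18 = 1.277083
θ = twist·z/height = -161°·14.25/18 = -127.4583° = -2.224568 rad
cos θ = -0.608184, sin θ = -0.793796 (intermediates below are computed at full precision and shown rounded to 5 d.p.)
v1: (-5,-4) → rotate → (-0.13426,6.40172) → ×s → (-0.17146,8.17553) → (-0.17,8.18)
v2: (3,0) → rotate → (-1.82455,-2.38139) → ×s → (-2.33011,-3.04123) → (-2.33,-3.04)
v3: (-2,-1) → rotate → (0.42257,2.19578) → ×s → (0.53966,2.80419) → (0.54,2.80)

Cross-section at z=14.25: (-0.17,8.18) (-2.33,-3.04) (0.54,2.80)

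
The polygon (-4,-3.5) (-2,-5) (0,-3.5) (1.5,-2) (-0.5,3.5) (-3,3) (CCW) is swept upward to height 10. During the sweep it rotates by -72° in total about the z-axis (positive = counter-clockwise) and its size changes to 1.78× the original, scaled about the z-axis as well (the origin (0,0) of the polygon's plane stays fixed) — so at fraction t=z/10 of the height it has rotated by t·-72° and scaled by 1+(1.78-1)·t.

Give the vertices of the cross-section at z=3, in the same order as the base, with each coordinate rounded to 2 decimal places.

Cross-section at z=3: (-6.18,-2.20) (-4.57,-4.83) (-1.59,-4.02) (0.81,-2.98) (1.02,4.24) (-2.08,4.80)

t = z/height = 3/10 = 0.3
s = 1 + (scale-1)·z/height = 1 + (1.78-1)·3/10 = 1.234000
θ = twist·z/height = -72°·3/10 = -21.6000° = -0.376991 rad
cos θ = 0.929776, sin θ = -0.368125 (intermediates below are computed at full precision and shown rounded to 5 d.p.)
v1: (-4,-3.5) → rotate → (-5.00754,-1.78172) → ×s → (-6.17931,-2.19864) → (-6.18,-2.20)
v2: (-2,-5) → rotate → (-3.70018,-3.91263) → ×s → (-4.56602,-4.82819) → (-4.57,-4.83)
v3: (0,-3.5) → rotate → (-1.28844,-3.25422) → ×s → (-1.58993,-4.01570) → (-1.59,-4.02)
v4: (1.5,-2) → rotate → (0.65842,-2.41174) → ×s → (0.81248,-2.97609) → (0.81,-2.98)
v5: (-0.5,3.5) → rotate → (0.82355,3.43828) → ×s → (1.01626,4.24284) → (1.02,4.24)
v6: (-3,3) → rotate → (-1.68496,3.89370) → ×s → (-2.07924,4.80483) → (-2.08,4.80)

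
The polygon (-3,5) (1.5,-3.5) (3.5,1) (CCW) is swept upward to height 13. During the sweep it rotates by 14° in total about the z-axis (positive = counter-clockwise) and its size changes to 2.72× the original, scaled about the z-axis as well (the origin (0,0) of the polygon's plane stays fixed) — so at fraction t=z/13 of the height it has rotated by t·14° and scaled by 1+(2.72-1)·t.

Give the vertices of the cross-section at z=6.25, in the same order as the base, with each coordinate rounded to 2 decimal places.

t = z/height = 6.25/13 = 0.480769
s = 1 + (scale-1)·z/height = 1 + (2.72-1)·6.25/13 = 1.826923
θ = twist·z/height = 14°·6.25/13 = 6.7308° = 0.117474 rad
cos θ = 0.993108, sin θ = 0.117204 (intermediates below are computed at full precision and shown rounded to 5 d.p.)
v1: (-3,5) → rotate → (-3.56534,4.61393) → ×s → (-6.51361,8.42929) → (-6.51,8.43)
v2: (1.5,-3.5) → rotate → (1.89988,-3.30007) → ×s → (3.47093,-6.02898) → (3.47,-6.03)
v3: (3.5,1) → rotate → (3.35867,1.40332) → ×s → (6.13604,2.56376) → (6.14,2.56)

Cross-section at z=6.25: (-6.51,8.43) (3.47,-6.03) (6.14,2.56)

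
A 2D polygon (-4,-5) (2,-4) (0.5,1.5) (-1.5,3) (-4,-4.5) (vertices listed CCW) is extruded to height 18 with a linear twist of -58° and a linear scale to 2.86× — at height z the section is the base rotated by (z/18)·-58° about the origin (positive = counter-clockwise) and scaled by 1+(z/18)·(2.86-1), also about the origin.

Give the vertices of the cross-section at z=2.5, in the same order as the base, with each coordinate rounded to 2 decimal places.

t = z/height = 2.5/18 = 0.138889
s = 1 + (scale-1)·z/height = 1 + (2.86-1)·2.5/18 = 1.258333
θ = twist·z/height = -58°·2.5/18 = -8.0556° = -0.140596 rad
cos θ = 0.990133, sin θ = -0.140133 (intermediates below are computed at full precision and shown rounded to 5 d.p.)
v1: (-4,-5) → rotate → (-4.66120,-4.39013) → ×s → (-5.86534,-5.52425) → (-5.87,-5.52)
v2: (2,-4) → rotate → (1.41973,-4.24080) → ×s → (1.78650,-5.33634) → (1.79,-5.34)
v3: (0.5,1.5) → rotate → (0.70527,1.41513) → ×s → (0.88746,1.78071) → (0.89,1.78)
v4: (-1.5,3) → rotate → (-1.06480,3.18060) → ×s → (-1.33987,4.00225) → (-1.34,4.00)
v5: (-4,-4.5) → rotate → (-4.59113,-3.89506) → ×s → (-5.77717,-4.90129) → (-5.78,-4.90)

Cross-section at z=2.5: (-5.87,-5.52) (1.79,-5.34) (0.89,1.78) (-1.34,4.00) (-5.78,-4.90)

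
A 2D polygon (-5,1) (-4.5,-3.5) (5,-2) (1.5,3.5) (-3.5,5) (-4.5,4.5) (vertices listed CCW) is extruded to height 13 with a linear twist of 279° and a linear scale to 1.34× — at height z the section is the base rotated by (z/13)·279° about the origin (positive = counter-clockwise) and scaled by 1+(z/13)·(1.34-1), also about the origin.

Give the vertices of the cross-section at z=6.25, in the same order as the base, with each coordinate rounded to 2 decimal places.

t = z/height = 6.25/13 = 0.480769
s = 1 + (scale-1)·z/height = 1 + (1.34-1)·6.25/13 = 1.163462
θ = twist·z/height = 279°·6.25/13 = 134.1346° = 2.341091 rad
cos θ = -0.696347, sin θ = 0.717706 (intermediates below are computed at full precision and shown rounded to 5 d.p.)
v1: (-5,1) → rotate → (2.76403,-4.28488) → ×s → (3.21584,-4.98529) → (3.22,-4.99)
v2: (-4.5,-3.5) → rotate → (5.64553,-0.79246) → ×s → (6.56836,-0.92200) → (6.57,-0.92)
v3: (5,-2) → rotate → (-2.04632,4.98122) → ×s → (-2.38082,5.79546) → (-2.38,5.80)
v4: (1.5,3.5) → rotate → (-3.55649,-1.36065) → ×s → (-4.13784,-1.58307) → (-4.14,-1.58)
v5: (-3.5,5) → rotate → (-1.15132,-5.99370) → ×s → (-1.33951,-6.97344) → (-1.34,-6.97)
v6: (-4.5,4.5) → rotate → (-0.09612,-6.36324) → ×s → (-0.11183,-7.40338) → (-0.11,-7.40)

Cross-section at z=6.25: (3.22,-4.99) (6.57,-0.92) (-2.38,5.80) (-4.14,-1.58) (-1.34,-6.97) (-0.11,-7.40)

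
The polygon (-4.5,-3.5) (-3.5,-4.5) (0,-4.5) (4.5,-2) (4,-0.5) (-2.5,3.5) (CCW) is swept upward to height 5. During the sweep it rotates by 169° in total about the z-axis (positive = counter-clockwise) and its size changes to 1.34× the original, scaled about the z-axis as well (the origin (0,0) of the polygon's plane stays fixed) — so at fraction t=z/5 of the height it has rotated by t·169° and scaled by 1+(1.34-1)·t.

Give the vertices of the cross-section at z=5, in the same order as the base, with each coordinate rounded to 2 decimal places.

t = z/height = 5/5 = 1
s = 1 + (scale-1)·z/height = 1 + (1.34-1)·5/5 = 1.340000
θ = twist·z/height = 169°·5/5 = 169.0000° = 2.949606 rad
cos θ = -0.981627, sin θ = 0.190809 (intermediates below are computed at full precision and shown rounded to 5 d.p.)
v1: (-4.5,-3.5) → rotate → (5.08515,2.57705) → ×s → (6.81411,3.45325) → (6.81,3.45)
v2: (-3.5,-4.5) → rotate → (4.29434,3.74949) → ×s → (5.75441,5.02432) → (5.75,5.02)
v3: (0,-4.5) → rotate → (0.85864,4.41732) → ×s → (1.15058,5.91921) → (1.15,5.92)
v4: (4.5,-2) → rotate → (-4.03570,2.82189) → ×s → (-5.40784,3.78134) → (-5.41,3.78)
v5: (4,-0.5) → rotate → (-3.83110,1.25405) → ×s → (-5.13368,1.68043) → (-5.13,1.68)
v6: (-2.5,3.5) → rotate → (1.78624,-3.91272) → ×s → (2.39356,-5.24304) → (2.39,-5.24)

Cross-section at z=5: (6.81,3.45) (5.75,5.02) (1.15,5.92) (-5.41,3.78) (-5.13,1.68) (2.39,-5.24)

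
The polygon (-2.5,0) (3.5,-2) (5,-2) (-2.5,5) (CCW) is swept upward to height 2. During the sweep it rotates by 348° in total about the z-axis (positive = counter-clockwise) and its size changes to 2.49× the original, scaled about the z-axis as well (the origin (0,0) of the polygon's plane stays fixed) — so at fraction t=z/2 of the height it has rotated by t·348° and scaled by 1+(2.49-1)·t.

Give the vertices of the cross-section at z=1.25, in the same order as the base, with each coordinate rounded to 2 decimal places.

t = z/height = 1.25/2 = 0.625
s = 1 + (scale-1)·z/height = 1 + (2.49-1)·1.25/2 = 1.931250
θ = twist·z/height = 348°·1.25/2 = 217.5000° = 3.796091 rad
cos θ = -0.793353, sin θ = -0.608761 (intermediates below are computed at full precision and shown rounded to 5 d.p.)
v1: (-2.5,0) → rotate → (1.98338,1.52190) → ×s → (3.83041,2.93918) → (3.83,2.94)
v2: (3.5,-2) → rotate → (-3.99426,-0.54396) → ×s → (-7.71391,-1.05052) → (-7.71,-1.05)
v3: (5,-2) → rotate → (-5.18429,-1.45710) → ×s → (-10.01216,-2.81403) → (-10.01,-2.81)
v4: (-2.5,5) → rotate → (5.02719,-2.44486) → ×s → (9.70876,-4.72164) → (9.71,-4.72)

Cross-section at z=1.25: (3.83,2.94) (-7.71,-1.05) (-10.01,-2.81) (9.71,-4.72)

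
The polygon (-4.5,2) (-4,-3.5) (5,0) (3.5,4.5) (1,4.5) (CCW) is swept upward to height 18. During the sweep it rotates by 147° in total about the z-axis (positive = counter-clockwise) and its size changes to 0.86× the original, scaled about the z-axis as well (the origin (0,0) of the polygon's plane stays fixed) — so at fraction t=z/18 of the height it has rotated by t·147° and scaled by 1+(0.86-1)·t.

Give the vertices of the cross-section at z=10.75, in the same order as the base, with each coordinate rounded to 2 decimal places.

t = z/height = 10.75/18 = 0.597222
s = 1 + (scale-1)·z/height = 1 + (0.86-1)·10.75/18 = 0.916389
θ = twist·z/height = 147°·10.75/18 = 87.7917° = 1.532254 rad
cos θ = 0.038533, sin θ = 0.999257 (intermediates below are computed at full precision and shown rounded to 5 d.p.)
v1: (-4.5,2) → rotate → (-2.17191,-4.41959) → ×s → (-1.99032,-4.05006) → (-1.99,-4.05)
v2: (-4,-3.5) → rotate → (3.34327,-4.13190) → ×s → (3.06373,-3.78642) → (3.06,-3.79)
v3: (5,0) → rotate → (0.19267,4.99629) → ×s → (0.17656,4.57854) → (0.18,4.58)
v4: (3.5,4.5) → rotate → (-4.36179,3.67080) → ×s → (-3.99710,3.36388) → (-4.00,3.36)
v5: (1,4.5) → rotate → (-4.45812,1.17266) → ×s → (-4.08538,1.07461) → (-4.09,1.07)

Cross-section at z=10.75: (-1.99,-4.05) (3.06,-3.79) (0.18,4.58) (-4.00,3.36) (-4.09,1.07)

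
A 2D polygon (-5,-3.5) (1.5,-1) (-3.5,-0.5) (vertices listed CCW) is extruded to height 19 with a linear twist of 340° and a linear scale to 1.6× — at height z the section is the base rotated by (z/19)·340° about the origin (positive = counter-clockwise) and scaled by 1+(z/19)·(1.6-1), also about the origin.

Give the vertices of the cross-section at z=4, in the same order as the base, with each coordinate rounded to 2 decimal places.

Cross-section at z=4: (1.96,-6.59) (1.60,1.25) (-0.71,-3.92)

t = z/height = 4/19 = 0.210526
s = 1 + (scale-1)·z/height = 1 + (1.6-1)·4/19 = 1.126316
θ = twist·z/height = 340°·4/19 = 71.5789° = 1.249288 rad
cos θ = 0.315998, sin θ = 0.948760 (intermediates below are computed at full precision and shown rounded to 5 d.p.)
v1: (-5,-3.5) → rotate → (1.74067,-5.84979) → ×s → (1.96055,-6.58871) → (1.96,-6.59)
v2: (1.5,-1) → rotate → (1.42276,1.10714) → ×s → (1.60247,1.24699) → (1.60,1.25)
v3: (-3.5,-0.5) → rotate → (-0.63161,-3.47866) → ×s → (-0.71139,-3.91807) → (-0.71,-3.92)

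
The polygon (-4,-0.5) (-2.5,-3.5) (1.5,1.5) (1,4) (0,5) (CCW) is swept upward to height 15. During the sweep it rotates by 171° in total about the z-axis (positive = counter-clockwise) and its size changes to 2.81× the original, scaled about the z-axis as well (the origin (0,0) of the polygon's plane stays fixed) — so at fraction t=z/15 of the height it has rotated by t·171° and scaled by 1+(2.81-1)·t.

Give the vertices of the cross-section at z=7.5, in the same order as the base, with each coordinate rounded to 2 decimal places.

Cross-section at z=7.5: (0.35,-7.67) (6.27,-5.27) (-2.62,3.07) (-7.45,2.50) (-9.50,0.75)

t = z/height = 7.5/15 = 0.5
s = 1 + (scale-1)·z/height = 1 + (2.81-1)·7.5/15 = 1.905000
θ = twist·z/height = 171°·7.5/15 = 85.5000° = 1.492257 rad
cos θ = 0.078459, sin θ = 0.996917 (intermediates below are computed at full precision and shown rounded to 5 d.p.)
v1: (-4,-0.5) → rotate → (0.18462,-4.02690) → ×s → (0.35171,-7.67124) → (0.35,-7.67)
v2: (-2.5,-3.5) → rotate → (3.29306,-2.76690) → ×s → (6.27328,-5.27094) → (6.27,-5.27)
v3: (1.5,1.5) → rotate → (-1.37769,1.61306) → ×s → (-2.62449,3.07289) → (-2.62,3.07)
v4: (1,4) → rotate → (-3.90921,1.31075) → ×s → (-7.44705,2.49699) → (-7.45,2.50)
v5: (0,5) → rotate → (-4.98459,0.39230) → ×s → (-9.49564,0.74732) → (-9.50,0.75)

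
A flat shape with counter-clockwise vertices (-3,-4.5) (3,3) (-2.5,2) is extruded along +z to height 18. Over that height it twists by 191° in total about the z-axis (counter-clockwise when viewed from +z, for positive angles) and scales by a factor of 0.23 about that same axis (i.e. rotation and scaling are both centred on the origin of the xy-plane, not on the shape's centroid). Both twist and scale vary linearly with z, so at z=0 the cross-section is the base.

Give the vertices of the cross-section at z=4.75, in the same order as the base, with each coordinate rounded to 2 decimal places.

Cross-section at z=4.75: (1.24,-4.13) (-0.32,3.37) (-2.50,-0.52)

t = z/height = 4.75/18 = 0.263889
s = 1 + (scale-1)·z/height = 1 + (0.23-1)·4.75/18 = 0.796806
θ = twist·z/height = 191°·4.75/18 = 50.4028° = 0.879694 rad
cos θ = 0.637387, sin θ = 0.770544 (intermediates below are computed at full precision and shown rounded to 5 d.p.)
v1: (-3,-4.5) → rotate → (1.55529,-5.17987) → ×s → (1.23926,-4.12735) → (1.24,-4.13)
v2: (3,3) → rotate → (-0.39947,4.22379) → ×s → (-0.31830,3.36554) → (-0.32,3.37)
v3: (-2.5,2) → rotate → (-3.13455,-0.65159) → ×s → (-2.49763,-0.51919) → (-2.50,-0.52)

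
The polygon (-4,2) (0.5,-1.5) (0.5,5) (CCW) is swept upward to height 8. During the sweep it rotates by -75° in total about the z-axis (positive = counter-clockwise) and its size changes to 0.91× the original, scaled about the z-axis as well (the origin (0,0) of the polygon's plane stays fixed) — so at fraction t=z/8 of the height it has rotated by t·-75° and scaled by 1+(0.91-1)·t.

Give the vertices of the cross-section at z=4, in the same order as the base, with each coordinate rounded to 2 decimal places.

Cross-section at z=4: (-1.87,3.84) (-0.49,-1.43) (3.29,3.50)

t = z/height = 4/8 = 0.5
s = 1 + (scale-1)·z/height = 1 + (0.91-1)·4/8 = 0.955000
θ = twist·z/height = -75°·4/8 = -37.5000° = -0.654498 rad
cos θ = 0.793353, sin θ = -0.608761 (intermediates below are computed at full precision and shown rounded to 5 d.p.)
v1: (-4,2) → rotate → (-1.95589,4.02175) → ×s → (-1.86788,3.84077) → (-1.87,3.84)
v2: (0.5,-1.5) → rotate → (-0.51647,-1.49441) → ×s → (-0.49322,-1.42716) → (-0.49,-1.43)
v3: (0.5,5) → rotate → (3.44048,3.66239) → ×s → (3.28566,3.49758) → (3.29,3.50)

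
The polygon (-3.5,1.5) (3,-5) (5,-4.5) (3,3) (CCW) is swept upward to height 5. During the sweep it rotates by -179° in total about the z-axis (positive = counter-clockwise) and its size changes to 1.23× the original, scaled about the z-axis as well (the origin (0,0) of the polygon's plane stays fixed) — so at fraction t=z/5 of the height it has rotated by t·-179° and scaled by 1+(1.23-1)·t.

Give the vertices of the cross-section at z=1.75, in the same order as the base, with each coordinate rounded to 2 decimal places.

t = z/height = 1.75/5 = 0.35
s = 1 + (scale-1)·z/height = 1 + (1.23-1)·1.75/5 = 1.080500
θ = twist·z/height = -179°·1.75/5 = -62.6500° = -1.093449 rad
cos θ = 0.459425, sin θ = -0.888217 (intermediates below are computed at full precision and shown rounded to 5 d.p.)
v1: (-3.5,1.5) → rotate → (-0.27566,3.79790) → ×s → (-0.29785,4.10363) → (-0.30,4.10)
v2: (3,-5) → rotate → (-3.06281,-4.96177) → ×s → (-3.30936,-5.36120) → (-3.31,-5.36)
v3: (5,-4.5) → rotate → (-1.69985,-6.50850) → ×s → (-1.83669,-7.03243) → (-1.84,-7.03)
v4: (3,3) → rotate → (4.04292,-1.28638) → ×s → (4.36838,-1.38993) → (4.37,-1.39)

Cross-section at z=1.75: (-0.30,4.10) (-3.31,-5.36) (-1.84,-7.03) (4.37,-1.39)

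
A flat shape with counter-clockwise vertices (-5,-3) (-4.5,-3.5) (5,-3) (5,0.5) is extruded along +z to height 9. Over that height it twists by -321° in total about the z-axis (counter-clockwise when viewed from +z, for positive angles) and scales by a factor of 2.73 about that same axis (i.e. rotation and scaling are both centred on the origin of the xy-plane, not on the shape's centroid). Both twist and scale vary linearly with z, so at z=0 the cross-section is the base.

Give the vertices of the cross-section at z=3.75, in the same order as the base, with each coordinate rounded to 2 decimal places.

t = z/height = 3.75/9 = 0.416667
s = 1 + (scale-1)·z/height = 1 + (2.73-1)·3.75/9 = 1.720833
θ = twist·z/height = -321°·3.75/9 = -133.7500° = -2.334378 rad
cos θ = -0.691513, sin θ = -0.722364 (intermediates below are computed at full precision and shown rounded to 5 d.p.)
v1: (-5,-3) → rotate → (1.29047,5.68636) → ×s → (2.22069,9.78528) → (2.22,9.79)
v2: (-4.5,-3.5) → rotate → (0.58353,5.67093) → ×s → (1.00417,9.75873) → (1.00,9.76)
v3: (5,-3) → rotate → (-5.62466,-1.53728) → ×s → (-9.67910,-2.64540) → (-9.68,-2.65)
v4: (5,0.5) → rotate → (-3.09638,-3.95758) → ×s → (-5.32836,-6.81033) → (-5.33,-6.81)

Cross-section at z=3.75: (2.22,9.79) (1.00,9.76) (-9.68,-2.65) (-5.33,-6.81)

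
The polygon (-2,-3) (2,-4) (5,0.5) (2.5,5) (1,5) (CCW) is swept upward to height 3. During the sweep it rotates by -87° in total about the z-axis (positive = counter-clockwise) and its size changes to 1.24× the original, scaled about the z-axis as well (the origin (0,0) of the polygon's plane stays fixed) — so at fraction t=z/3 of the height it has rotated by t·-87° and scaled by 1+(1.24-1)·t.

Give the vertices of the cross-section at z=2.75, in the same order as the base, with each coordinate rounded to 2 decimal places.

Cross-section at z=2.75: (-4.04,1.75) (-4.37,-3.27) (1.69,-5.89) (6.55,-1.92) (6.22,-0.12)

t = z/height = 2.75/3 = 0.916667
s = 1 + (scale-1)·z/height = 1 + (1.24-1)·2.75/3 = 1.220000
θ = twist·z/height = -87°·2.75/3 = -79.7500° = -1.391900 rad
cos θ = 0.177944, sin θ = -0.984041 (intermediates below are computed at full precision and shown rounded to 5 d.p.)
v1: (-2,-3) → rotate → (-3.30801,1.43425) → ×s → (-4.03577,1.74979) → (-4.04,1.75)
v2: (2,-4) → rotate → (-3.58028,-2.67986) → ×s → (-4.36794,-3.26942) → (-4.37,-3.27)
v3: (5,0.5) → rotate → (1.38174,-4.83123) → ×s → (1.68572,-5.89410) → (1.69,-5.89)
v4: (2.5,5) → rotate → (5.36506,-1.57038) → ×s → (6.54538,-1.91587) → (6.55,-1.92)
v5: (1,5) → rotate → (5.09815,-0.09432) → ×s → (6.21974,-0.11507) → (6.22,-0.12)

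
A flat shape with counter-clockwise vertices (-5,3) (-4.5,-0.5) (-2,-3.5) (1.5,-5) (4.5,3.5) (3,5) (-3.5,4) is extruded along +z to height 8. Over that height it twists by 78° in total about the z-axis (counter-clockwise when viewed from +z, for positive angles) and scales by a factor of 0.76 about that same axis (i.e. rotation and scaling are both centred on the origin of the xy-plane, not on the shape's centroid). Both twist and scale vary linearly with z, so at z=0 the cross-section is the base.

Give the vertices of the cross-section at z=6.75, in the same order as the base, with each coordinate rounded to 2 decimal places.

t = z/height = 6.75/8 = 0.84375
s = 1 + (scale-1)·z/height = 1 + (0.76-1)·6.75/8 = 0.797500
θ = twist·z/height = 78°·6.75/8 = 65.8125° = 1.148645 rad
cos θ = 0.409724, sin θ = 0.912210 (intermediates below are computed at full precision and shown rounded to 5 d.p.)
v1: (-5,3) → rotate → (-4.78525,-3.33188) → ×s → (-3.81624,-2.65717) → (-3.82,-2.66)
v2: (-4.5,-0.5) → rotate → (-1.38765,-4.30980) → ×s → (-1.10665,-3.43707) → (-1.11,-3.44)
v3: (-2,-3.5) → rotate → (2.37329,-3.25845) → ×s → (1.89270,-2.59862) → (1.89,-2.60)
v4: (1.5,-5) → rotate → (5.17563,-0.68031) → ×s → (4.12757,-0.54254) → (4.13,-0.54)
v5: (4.5,3.5) → rotate → (-1.34898,5.53898) → ×s → (-1.07581,4.41733) → (-1.08,4.42)
v6: (3,5) → rotate → (-3.33188,4.78525) → ×s → (-2.65717,3.81624) → (-2.66,3.82)
v7: (-3.5,4) → rotate → (-5.08287,-1.55384) → ×s → (-4.05359,-1.23919) → (-4.05,-1.24)

Cross-section at z=6.75: (-3.82,-2.66) (-1.11,-3.44) (1.89,-2.60) (4.13,-0.54) (-1.08,4.42) (-2.66,3.82) (-4.05,-1.24)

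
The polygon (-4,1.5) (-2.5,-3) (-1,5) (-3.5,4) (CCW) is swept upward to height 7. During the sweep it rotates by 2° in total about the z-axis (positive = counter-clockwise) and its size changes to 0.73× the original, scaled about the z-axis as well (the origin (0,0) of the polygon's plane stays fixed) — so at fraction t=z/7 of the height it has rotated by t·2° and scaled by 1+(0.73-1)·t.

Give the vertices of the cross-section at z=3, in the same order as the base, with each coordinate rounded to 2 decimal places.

t = z/height = 3/7 = 0.428571
s = 1 + (scale-1)·z/height = 1 + (0.73-1)·3/7 = 0.884286
θ = twist·z/height = 2°·3/7 = 0.8571° = 0.014960 rad
cos θ = 0.999888, sin θ = 0.014959 (intermediates below are computed at full precision and shown rounded to 5 d.p.)
v1: (-4,1.5) → rotate → (-4.02199,1.43999) → ×s → (-3.55659,1.27337) → (-3.56,1.27)
v2: (-2.5,-3) → rotate → (-2.45484,-3.03706) → ×s → (-2.17078,-2.68563) → (-2.17,-2.69)
v3: (-1,5) → rotate → (-1.07469,4.98448) → ×s → (-0.95033,4.40771) → (-0.95,4.41)
v4: (-3.5,4) → rotate → (-3.55945,3.94719) → ×s → (-3.14757,3.49045) → (-3.15,3.49)

Cross-section at z=3: (-3.56,1.27) (-2.17,-2.69) (-0.95,4.41) (-3.15,3.49)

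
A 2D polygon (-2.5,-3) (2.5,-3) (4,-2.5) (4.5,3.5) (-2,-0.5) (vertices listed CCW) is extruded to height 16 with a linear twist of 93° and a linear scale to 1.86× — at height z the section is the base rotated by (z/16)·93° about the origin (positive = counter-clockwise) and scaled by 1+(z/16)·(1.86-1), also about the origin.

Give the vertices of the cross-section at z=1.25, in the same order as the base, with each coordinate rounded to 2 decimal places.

t = z/height = 1.25/16 = 0.078125
s = 1 + (scale-1)·z/height = 1 + (1.86-1)·1.25/16 = 1.067188
θ = twist·z/height = 93°·1.25/16 = 7.2656° = 0.126809 rad
cos θ = 0.991970, sin θ = 0.126469 (intermediates below are computed at full precision and shown rounded to 5 d.p.)
v1: (-2.5,-3) → rotate → (-2.10052,-3.29209) → ×s → (-2.24165,-3.51327) → (-2.24,-3.51)
v2: (2.5,-3) → rotate → (2.85933,-2.65974) → ×s → (3.05145,-2.83844) → (3.05,-2.84)
v3: (4,-2.5) → rotate → (4.28406,-1.97405) → ×s → (4.57189,-2.10668) → (4.57,-2.11)
v4: (4.5,3.5) → rotate → (4.02122,4.04101) → ×s → (4.29140,4.31251) → (4.29,4.31)
v5: (-2,-0.5) → rotate → (-1.92071,-0.74892) → ×s → (-2.04975,-0.79924) → (-2.05,-0.80)

Cross-section at z=1.25: (-2.24,-3.51) (3.05,-2.84) (4.57,-2.11) (4.29,4.31) (-2.05,-0.80)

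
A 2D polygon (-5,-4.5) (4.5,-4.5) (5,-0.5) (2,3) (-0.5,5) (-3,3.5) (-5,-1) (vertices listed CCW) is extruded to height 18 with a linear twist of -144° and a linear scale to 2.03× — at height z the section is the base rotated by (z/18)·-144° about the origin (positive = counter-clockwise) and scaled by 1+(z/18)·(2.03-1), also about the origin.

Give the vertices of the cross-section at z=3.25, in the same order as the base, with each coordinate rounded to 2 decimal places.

Cross-section at z=3.25: (-7.67,-2.20) (2.46,-7.14) (5.07,-3.13) (3.69,2.16) (2.07,5.59) (-1.38,5.29) (-5.85,1.53)

t = z/height = 3.25/18 = 0.180556
s = 1 + (scale-1)·z/height = 1 + (2.03-1)·3.25/18 = 1.185972
θ = twist·z/height = -144°·3.25/18 = -26.0000° = -0.453786 rad
cos θ = 0.898794, sin θ = -0.438371 (intermediates below are computed at full precision and shown rounded to 5 d.p.)
v1: (-5,-4.5) → rotate → (-6.46664,-1.85272) → ×s → (-7.66926,-2.19727) → (-7.67,-2.20)
v2: (4.5,-4.5) → rotate → (2.07190,-6.01724) → ×s → (2.45722,-7.13628) → (2.46,-7.14)
v3: (5,-0.5) → rotate → (4.27478,-2.64125) → ×s → (5.06978,-3.13245) → (5.07,-3.13)
v4: (2,3) → rotate → (3.11270,1.81964) → ×s → (3.69158,2.15804) → (3.69,2.16)
v5: (-0.5,5) → rotate → (1.74246,4.71316) → ×s → (2.06651,5.58967) → (2.07,5.59)
v6: (-3,3.5) → rotate → (-1.16208,4.46089) → ×s → (-1.37820,5.29049) → (-1.38,5.29)
v7: (-5,-1) → rotate → (-4.93234,1.29306) → ×s → (-5.84962,1.53354) → (-5.85,1.53)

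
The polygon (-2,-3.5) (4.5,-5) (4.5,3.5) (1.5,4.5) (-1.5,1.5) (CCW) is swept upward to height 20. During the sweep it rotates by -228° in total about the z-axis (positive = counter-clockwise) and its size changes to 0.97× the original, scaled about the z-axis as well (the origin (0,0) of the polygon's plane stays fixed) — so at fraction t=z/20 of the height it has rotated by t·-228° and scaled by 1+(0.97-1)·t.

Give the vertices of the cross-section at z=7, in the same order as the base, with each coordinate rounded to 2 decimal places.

t = z/height = 7/20 = 0.35
s = 1 + (scale-1)·z/height = 1 + (0.97-1)·7/20 = 0.989500
θ = twist·z/height = -228°·7/20 = -79.8000° = -1.392773 rad
cos θ = 0.177085, sin θ = -0.984196 (intermediates below are computed at full precision and shown rounded to 5 d.p.)
v1: (-2,-3.5) → rotate → (-3.79885,1.34859) → ×s → (-3.75897,1.33443) → (-3.76,1.33)
v2: (4.5,-5) → rotate → (-4.12410,-5.31430) → ×s → (-4.08079,-5.25850) → (-4.08,-5.26)
v3: (4.5,3.5) → rotate → (4.24157,-3.80908) → ×s → (4.19703,-3.76909) → (4.20,-3.77)
v4: (1.5,4.5) → rotate → (4.69451,-0.67941) → ×s → (4.64522,-0.67228) → (4.65,-0.67)
v5: (-1.5,1.5) → rotate → (1.21067,1.74192) → ×s → (1.19795,1.72363) → (1.20,1.72)

Cross-section at z=7: (-3.76,1.33) (-4.08,-5.26) (4.20,-3.77) (4.65,-0.67) (1.20,1.72)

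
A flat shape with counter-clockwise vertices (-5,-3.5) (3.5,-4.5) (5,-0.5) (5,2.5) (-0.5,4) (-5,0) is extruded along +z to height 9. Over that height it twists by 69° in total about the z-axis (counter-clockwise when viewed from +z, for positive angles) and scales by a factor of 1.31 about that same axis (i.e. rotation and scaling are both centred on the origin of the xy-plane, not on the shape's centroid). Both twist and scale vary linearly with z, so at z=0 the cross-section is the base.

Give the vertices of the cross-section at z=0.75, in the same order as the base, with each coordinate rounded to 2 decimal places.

Cross-section at z=0.75: (-4.74,-4.09) (4.03,-4.23) (5.15,0.00) (4.85,3.07) (-0.92,4.03) (-5.10,-0.51)

t = z/height = 0.75/9 = 0.0833333
s = 1 + (scale-1)·z/height = 1 + (1.31-1)·0.75/9 = 1.025833
θ = twist·z/height = 69°·0.75/9 = 5.7500° = 0.100356 rad
cos θ = 0.994969, sin θ = 0.100188 (intermediates below are computed at full precision and shown rounded to 5 d.p.)
v1: (-5,-3.5) → rotate → (-4.62418,-3.98333) → ×s → (-4.74364,-4.08623) → (-4.74,-4.09)
v2: (3.5,-4.5) → rotate → (3.93324,-4.12670) → ×s → (4.03484,-4.23331) → (4.03,-4.23)
v3: (5,-0.5) → rotate → (5.02494,0.00346) → ×s → (5.15475,0.00355) → (5.15,0.00)
v4: (5,2.5) → rotate → (4.72437,2.98836) → ×s → (4.84642,3.06556) → (4.85,3.07)
v5: (-0.5,4) → rotate → (-0.89824,3.92978) → ×s → (-0.92144,4.03130) → (-0.92,4.03)
v6: (-5,0) → rotate → (-4.97484,-0.50094) → ×s → (-5.10336,-0.51388) → (-5.10,-0.51)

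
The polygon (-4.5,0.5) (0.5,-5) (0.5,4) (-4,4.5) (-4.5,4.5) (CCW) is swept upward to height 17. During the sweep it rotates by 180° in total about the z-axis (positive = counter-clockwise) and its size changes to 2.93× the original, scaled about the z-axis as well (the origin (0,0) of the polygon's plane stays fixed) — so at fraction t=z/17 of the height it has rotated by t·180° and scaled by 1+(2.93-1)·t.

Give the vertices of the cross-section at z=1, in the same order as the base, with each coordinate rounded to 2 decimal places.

Cross-section at z=1: (-5.03,-0.37) (1.57,-5.37) (-0.27,4.48) (-5.30,4.11) (-5.85,4.00)

t = z/height = 1/17 = 0.0588235
s = 1 + (scale-1)·z/height = 1 + (2.93-1)·1/17 = 1.113529
θ = twist·z/height = 180°·1/17 = 10.5882° = 0.184800 rad
cos θ = 0.982973, sin θ = 0.183750 (intermediates below are computed at full precision and shown rounded to 5 d.p.)
v1: (-4.5,0.5) → rotate → (-4.51525,-0.33539) → ×s → (-5.02787,-0.37346) → (-5.03,-0.37)
v2: (0.5,-5) → rotate → (1.41023,-4.82299) → ×s → (1.57034,-5.37054) → (1.57,-5.37)
v3: (0.5,4) → rotate → (-0.24351,4.02377) → ×s → (-0.27116,4.48058) → (-0.27,4.48)
v4: (-4,4.5) → rotate → (-4.75877,3.68838) → ×s → (-5.29903,4.10712) → (-5.30,4.11)
v5: (-4.5,4.5) → rotate → (-5.25025,3.59651) → ×s → (-5.84631,4.00482) → (-5.85,4.00)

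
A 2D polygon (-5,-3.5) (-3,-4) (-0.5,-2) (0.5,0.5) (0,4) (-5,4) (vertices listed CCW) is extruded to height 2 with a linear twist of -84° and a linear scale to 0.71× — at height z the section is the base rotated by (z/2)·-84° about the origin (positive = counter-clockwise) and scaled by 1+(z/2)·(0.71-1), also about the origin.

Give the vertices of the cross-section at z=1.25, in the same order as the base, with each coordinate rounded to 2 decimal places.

t = z/height = 1.25/2 = 0.625
s = 1 + (scale-1)·z/height = 1 + (0.71-1)·1.25/2 = 0.818750
θ = twist·z/height = -84°·1.25/2 = -52.5000° = -0.916298 rad
cos θ = 0.608761, sin θ = -0.793353 (intermediates below are computed at full precision and shown rounded to 5 d.p.)
v1: (-5,-3.5) → rotate → (-5.82054,1.83610) → ×s → (-4.76557,1.50331) → (-4.77,1.50)
v2: (-3,-4) → rotate → (-4.99970,-0.05499) → ×s → (-4.09350,-0.04502) → (-4.09,-0.05)
v3: (-0.5,-2) → rotate → (-1.89109,-0.82085) → ×s → (-1.54833,-0.67207) → (-1.55,-0.67)
v4: (0.5,0.5) → rotate → (0.70106,-0.09230) → ×s → (0.57399,-0.07557) → (0.57,-0.08)
v5: (0,4) → rotate → (3.17341,2.43505) → ×s → (2.59823,1.99369) → (2.60,1.99)
v6: (-5,4) → rotate → (0.12961,6.40181) → ×s → (0.10612,5.24148) → (0.11,5.24)

Cross-section at z=1.25: (-4.77,1.50) (-4.09,-0.05) (-1.55,-0.67) (0.57,-0.08) (2.60,1.99) (0.11,5.24)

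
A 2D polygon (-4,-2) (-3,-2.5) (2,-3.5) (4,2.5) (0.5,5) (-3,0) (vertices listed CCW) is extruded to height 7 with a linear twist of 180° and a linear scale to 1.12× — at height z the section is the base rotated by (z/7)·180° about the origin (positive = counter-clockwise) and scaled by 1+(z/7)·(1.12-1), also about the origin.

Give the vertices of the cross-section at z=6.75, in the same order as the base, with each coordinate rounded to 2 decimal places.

Cross-section at z=6.75: (4.68,1.72) (3.64,2.40) (-1.78,4.13) (-4.75,-2.27) (-1.18,-5.48) (3.33,-0.37)

t = z/height = 6.75/7 = 0.964286
s = 1 + (scale-1)·z/height = 1 + (1.12-1)·6.75/7 = 1.115714
θ = twist·z/height = 180°·6.75/7 = 173.5714° = 3.029393 rad
cos θ = -0.993712, sin θ = 0.111964 (intermediates below are computed at full precision and shown rounded to 5 d.p.)
v1: (-4,-2) → rotate → (4.19878,1.53957) → ×s → (4.68464,1.71772) → (4.68,1.72)
v2: (-3,-2.5) → rotate → (3.26105,2.14839) → ×s → (3.63840,2.39699) → (3.64,2.40)
v3: (2,-3.5) → rotate → (-1.59555,3.70192) → ×s → (-1.78018,4.13029) → (-1.78,4.13)
v4: (4,2.5) → rotate → (-4.25476,-2.03642) → ×s → (-4.74710,-2.27207) → (-4.75,-2.27)
v5: (0.5,5) → rotate → (-1.05668,-4.91258) → ×s → (-1.17895,-5.48103) → (-1.18,-5.48)
v6: (-3,0) → rotate → (2.98114,-0.33589) → ×s → (3.32610,-0.37476) → (3.33,-0.37)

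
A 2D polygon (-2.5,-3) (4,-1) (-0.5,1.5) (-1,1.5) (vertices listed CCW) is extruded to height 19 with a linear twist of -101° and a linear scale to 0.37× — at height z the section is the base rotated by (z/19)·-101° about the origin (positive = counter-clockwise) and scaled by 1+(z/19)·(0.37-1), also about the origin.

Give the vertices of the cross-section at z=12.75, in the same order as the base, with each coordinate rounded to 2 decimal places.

t = z/height = 12.75/19 = 0.671053
s = 1 + (scale-1)·z/height = 1 + (0.37-1)·12.75/19 = 0.577237
θ = twist·z/height = -101°·12.75/19 = -67.7763° = -1.182920 rad
cos θ = 0.378223, sin θ = -0.925714 (intermediates below are computed at full precision and shown rounded to 5 d.p.)
v1: (-2.5,-3) → rotate → (-3.72270,1.17962) → ×s → (-2.14888,0.68092) → (-2.15,0.68)
v2: (4,-1) → rotate → (0.58718,-4.08108) → ×s → (0.33894,-2.35575) → (0.34,-2.36)
v3: (-0.5,1.5) → rotate → (1.19946,1.03019) → ×s → (0.69237,0.59466) → (0.69,0.59)
v4: (-1,1.5) → rotate → (1.01035,1.49305) → ×s → (0.58321,0.86184) → (0.58,0.86)

Cross-section at z=12.75: (-2.15,0.68) (0.34,-2.36) (0.69,0.59) (0.58,0.86)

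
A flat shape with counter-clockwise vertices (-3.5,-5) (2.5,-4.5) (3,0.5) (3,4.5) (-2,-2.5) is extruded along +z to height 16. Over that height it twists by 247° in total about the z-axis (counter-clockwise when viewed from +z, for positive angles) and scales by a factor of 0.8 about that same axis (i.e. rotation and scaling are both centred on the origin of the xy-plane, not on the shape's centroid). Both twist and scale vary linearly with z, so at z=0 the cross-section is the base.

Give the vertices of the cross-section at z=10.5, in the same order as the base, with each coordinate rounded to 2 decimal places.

Cross-section at z=10.5: (4.23,3.20) (-0.86,4.39) (-2.61,0.39) (-3.68,-2.92) (2.32,1.53)

t = z/height = 10.5/16 = 0.65625
s = 1 + (scale-1)·z/height = 1 + (0.8-1)·10.5/16 = 0.868750
θ = twist·z/height = 247°·10.5/16 = 162.0938° = 2.829070 rad
cos θ = -0.951561, sin θ = 0.307460 (intermediates below are computed at full precision and shown rounded to 5 d.p.)
v1: (-3.5,-5) → rotate → (4.86777,3.68169) → ×s → (4.22887,3.19847) → (4.23,3.20)
v2: (2.5,-4.5) → rotate → (-0.99533,5.05067) → ×s → (-0.86469,4.38777) → (-0.86,4.39)
v3: (3,0.5) → rotate → (-3.00841,0.44660) → ×s → (-2.61356,0.38798) → (-2.61,0.39)
v4: (3,4.5) → rotate → (-4.23825,-3.35964) → ×s → (-3.68198,-2.91869) → (-3.68,-2.92)
v5: (-2,-2.5) → rotate → (2.67177,1.76398) → ×s → (2.32110,1.53246) → (2.32,1.53)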